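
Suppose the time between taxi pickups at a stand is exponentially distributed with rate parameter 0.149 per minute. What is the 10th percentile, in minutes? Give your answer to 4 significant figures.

0.7071

Set 1 − e^(−λt) = 0.1, so t = −ln(0.9)/λ = 0.10536/0.149 ≈ 0.707118 minutes.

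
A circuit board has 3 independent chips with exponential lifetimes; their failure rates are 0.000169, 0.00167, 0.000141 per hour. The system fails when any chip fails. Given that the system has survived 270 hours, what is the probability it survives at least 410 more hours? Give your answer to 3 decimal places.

Time to first failure ~ Exp(Σλ) with Σλ = 0.00198.
By memorylessness, P(T > 270+410 | T > 270) = P(T > 410) = e^(−0.00198·410) ≈ 0.444.

0.444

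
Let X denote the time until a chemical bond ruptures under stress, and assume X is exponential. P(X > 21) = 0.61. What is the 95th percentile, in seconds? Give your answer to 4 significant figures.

127.3

e^(−λ·21) = 0.61 ⇒ λ = −ln(0.61)/21 = 0.0235379.
95th percentile: 1 − e^(−λt) = 0.95, t = −ln(0.05)/λ = 127.273 seconds.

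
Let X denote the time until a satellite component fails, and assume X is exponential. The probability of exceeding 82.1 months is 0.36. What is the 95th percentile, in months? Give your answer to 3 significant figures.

241

e^(−λ·82.1) = 0.36 ⇒ λ = −ln(0.36)/82.1 = 0.012444.
95th percentile: 1 − e^(−λt) = 0.95, t = −ln(0.05)/λ = 240.737 months.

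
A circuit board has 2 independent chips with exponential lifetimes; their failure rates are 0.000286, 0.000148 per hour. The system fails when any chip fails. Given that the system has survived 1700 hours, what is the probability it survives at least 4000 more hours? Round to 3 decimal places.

Time to first failure ~ Exp(Σλ) with Σλ = 0.000434.
By memorylessness, P(T > 1700+4000 | T > 1700) = P(T > 4000) = e^(−0.000434·4000) ≈ 0.176.

0.176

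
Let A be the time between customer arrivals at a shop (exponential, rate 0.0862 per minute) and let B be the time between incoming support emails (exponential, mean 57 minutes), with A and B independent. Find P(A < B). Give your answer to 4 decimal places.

λ_1 = 0.0862, λ_2 = 1/57 = 0.0175439.
For independent exponentials, P(A < B) = λ_1/(λ_1+λ_2) = 0.0862/0.103744 ≈ 0.8309.

0.8309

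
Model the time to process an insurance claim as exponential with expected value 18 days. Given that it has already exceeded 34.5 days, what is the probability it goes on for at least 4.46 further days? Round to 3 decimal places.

0.781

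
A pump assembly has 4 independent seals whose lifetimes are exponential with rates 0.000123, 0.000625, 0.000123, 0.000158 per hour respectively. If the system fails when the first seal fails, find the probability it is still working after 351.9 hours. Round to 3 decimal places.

0.696

The time to first failure is exponential with rate Σλ = 0.000123 + 0.000625 + 0.000123 + 0.000158 = 0.001029.
P(min > 351.9) = e^(−0.001029·351.9) = e^(−0.36211) ≈ 0.696.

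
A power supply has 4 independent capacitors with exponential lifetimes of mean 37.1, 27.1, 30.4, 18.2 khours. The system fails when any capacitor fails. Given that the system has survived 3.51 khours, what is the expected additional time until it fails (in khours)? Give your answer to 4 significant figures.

6.592

First-failure rate Σλ = 1/37.1 + 1/27.1 + 1/30.4 + 1/18.2 = 0.151694.
By memorylessness the expected residual is 1/Σλ = 6.5922 khours, regardless of the 3.51 already elapsed.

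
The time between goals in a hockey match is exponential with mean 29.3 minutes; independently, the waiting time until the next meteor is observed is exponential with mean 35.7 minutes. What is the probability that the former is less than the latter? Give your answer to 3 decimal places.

0.549

λ_1 = 1/29.3 = 0.0341297, λ_2 = 1/35.7 = 0.0280112.
For independent exponentials, P(the former < the latter) = λ_1/(λ_1+λ_2) = 0.0341297/0.0621409 ≈ 0.549.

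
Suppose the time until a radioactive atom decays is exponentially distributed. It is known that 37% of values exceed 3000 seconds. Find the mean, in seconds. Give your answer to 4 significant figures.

e^(−λ·3000) = 0.37 ⇒ λ = −ln(0.37)/3000 = 0.000331417.
Mean = 1/λ = 3017.34 seconds.

3017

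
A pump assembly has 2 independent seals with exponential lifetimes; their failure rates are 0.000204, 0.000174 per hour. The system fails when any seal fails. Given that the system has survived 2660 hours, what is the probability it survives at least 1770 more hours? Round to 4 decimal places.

0.5122

Time to first failure ~ Exp(Σλ) with Σλ = 0.000378.
By memorylessness, P(T > 2660+1770 | T > 2660) = P(T > 1770) = e^(−0.000378·1770) ≈ 0.5122.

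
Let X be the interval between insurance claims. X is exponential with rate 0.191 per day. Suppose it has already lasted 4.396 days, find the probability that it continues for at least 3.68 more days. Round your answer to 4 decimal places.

0.4952

The exponential is memoryless, so the remaining time is again Exp(λ): the condition X > 4.396 is irrelevant.
P(X > 3.68) = e^(−0.70288) ≈ 0.4952.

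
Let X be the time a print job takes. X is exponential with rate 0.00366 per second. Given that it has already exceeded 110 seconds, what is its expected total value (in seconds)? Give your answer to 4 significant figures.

383.2

By memorylessness, E[X | X > 110] = 110 + 1/λ = 110 + 273.224 = 383.224 seconds.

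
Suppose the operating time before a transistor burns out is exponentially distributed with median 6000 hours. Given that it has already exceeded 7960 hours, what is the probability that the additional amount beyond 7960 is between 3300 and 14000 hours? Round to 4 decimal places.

0.4846

For an exponential, median = ln(2)/λ, so λ = ln 2 / 6000 = 0.000115525 per hour.
Memoryless: the residual past 7960 is again Exp(λ).
P(3300 < residual < 14000) = e^(−λ·3300) − e^(−λ·14000) = 0.68302 − 0.19843 ≈ 0.4846.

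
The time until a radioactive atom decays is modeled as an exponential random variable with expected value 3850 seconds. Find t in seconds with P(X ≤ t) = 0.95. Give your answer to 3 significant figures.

11500

The rate is λ = 1/3850 = 0.00025974 per second.
Set 1 − e^(−λt) = 0.95, so t = −ln(0.05)/λ = 2.9957/0.00025974 ≈ 11533.6 seconds.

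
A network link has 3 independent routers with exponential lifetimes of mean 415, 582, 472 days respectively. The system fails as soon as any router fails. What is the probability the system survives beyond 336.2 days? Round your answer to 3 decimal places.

0.122

The first failure time is exponential with rate Σλ_i = 1/415 + 1/582 + 1/472 = 0.0062465 per day.
P(min > 336.2) = e^(−0.0062465·336.2) = e^(−2.1001) ≈ 0.122.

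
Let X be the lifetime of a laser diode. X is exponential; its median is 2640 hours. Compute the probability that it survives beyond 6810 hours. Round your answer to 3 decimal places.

For an exponential, median = ln(2)/λ, so λ = ln 2 / 2640 = 0.000262556 per hour.
P(X > 6810) = e^(−λ·6810) = e^(−1.788) ≈ 0.167.

0.167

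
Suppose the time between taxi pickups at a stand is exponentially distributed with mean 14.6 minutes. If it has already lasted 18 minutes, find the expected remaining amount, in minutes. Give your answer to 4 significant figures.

The rate is λ = 1/14.6 = 0.0684932 per minute.
By memorylessness, the remaining amount past any threshold is again Exp(λ) with mean 1/λ = 14.6 minutes.

14.60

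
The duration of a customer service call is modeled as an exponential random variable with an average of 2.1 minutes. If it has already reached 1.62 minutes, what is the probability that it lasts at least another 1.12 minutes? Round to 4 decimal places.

The rate is λ = 1/2.1 = 0.47619 per minute.
By the memoryless property, P(X > 1.62+1.12 | X > 1.62) = P(X > 1.12).
P(X > 1.12) = e^(−0.53333) ≈ 0.5866.

0.5866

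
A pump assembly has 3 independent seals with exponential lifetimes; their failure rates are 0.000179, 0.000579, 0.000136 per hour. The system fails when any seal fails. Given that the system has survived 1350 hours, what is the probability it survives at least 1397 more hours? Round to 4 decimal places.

0.2868

Time to first failure ~ Exp(Σλ) with Σλ = 0.000894.
By memorylessness, P(T > 1350+1397 | T > 1350) = P(T > 1397) = e^(−0.000894·1397) ≈ 0.2868.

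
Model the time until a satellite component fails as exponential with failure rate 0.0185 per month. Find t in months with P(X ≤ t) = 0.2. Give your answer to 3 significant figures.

12.1

Set 1 − e^(−λt) = 0.2, so t = −ln(0.8)/λ = 0.22314/0.0185 ≈ 12.0618 months.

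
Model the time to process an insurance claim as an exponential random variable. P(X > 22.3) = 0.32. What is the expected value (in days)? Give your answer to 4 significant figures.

19.57

e^(−λ·22.3) = 0.32 ⇒ λ = −ln(0.32)/22.3 = 0.0510957.
Mean = 1/λ = 19.5711 days.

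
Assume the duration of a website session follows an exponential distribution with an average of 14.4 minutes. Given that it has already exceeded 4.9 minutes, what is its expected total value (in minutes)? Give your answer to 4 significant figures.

19.30

The rate is λ = 1/14.4 = 0.0694444 per minute.
By memorylessness, E[X | X > 4.9] = 4.9 + 1/λ = 4.9 + 14.4 = 19.3 minutes.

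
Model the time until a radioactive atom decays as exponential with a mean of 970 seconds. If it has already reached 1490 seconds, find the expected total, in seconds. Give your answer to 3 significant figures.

2460

The rate is λ = 1/970 = 0.00103093 per second.
By memorylessness, E[X | X > 1490] = 1490 + 1/λ = 1490 + 970 = 2460 seconds.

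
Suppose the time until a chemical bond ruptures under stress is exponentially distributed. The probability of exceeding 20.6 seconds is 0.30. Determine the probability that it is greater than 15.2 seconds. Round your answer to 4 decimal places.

e^(−λ·20.6) = 0.30 ⇒ λ = −ln(0.30)/20.6 = 0.0584453.
P(X > 15.2) = e^(−0.0584453·15.2) = e^(−0.88837) ≈ 0.4113.

0.4113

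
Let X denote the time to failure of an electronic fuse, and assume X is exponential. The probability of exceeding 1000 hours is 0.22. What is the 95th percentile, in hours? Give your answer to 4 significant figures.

1979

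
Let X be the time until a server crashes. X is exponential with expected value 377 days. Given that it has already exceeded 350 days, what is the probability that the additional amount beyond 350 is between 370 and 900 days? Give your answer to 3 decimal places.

The rate is λ = 1/377 = 0.00265252 per day.
Memoryless: the residual past 350 is again Exp(λ).
P(370 < residual < 900) = e^(−λ·370) − e^(−λ·900) = 0.37477 − 0.09188 ≈ 0.283.

0.283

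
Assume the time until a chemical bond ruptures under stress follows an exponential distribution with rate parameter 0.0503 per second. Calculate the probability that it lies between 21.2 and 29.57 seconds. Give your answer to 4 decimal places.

0.1183

P(21.2 < X < 29.57) = e^(−λ·21.2) − e^(−λ·29.57) = 0.34426 − 0.22597 ≈ 0.1183.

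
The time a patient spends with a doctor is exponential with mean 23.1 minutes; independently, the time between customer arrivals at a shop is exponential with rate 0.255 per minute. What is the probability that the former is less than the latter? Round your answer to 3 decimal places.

0.145

λ_1 = 1/23.1 = 0.04329, λ_2 = 0.255.
For independent exponentials, P(the former < the latter) = λ_1/(λ_1+λ_2) = 0.04329/0.29829 ≈ 0.145.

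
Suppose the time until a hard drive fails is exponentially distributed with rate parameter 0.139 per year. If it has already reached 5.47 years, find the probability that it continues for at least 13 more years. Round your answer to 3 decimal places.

0.164

By the memoryless property, P(X > 5.47+13 | X > 5.47) = P(X > 13).
P(X > 13) = e^(−1.807) ≈ 0.164.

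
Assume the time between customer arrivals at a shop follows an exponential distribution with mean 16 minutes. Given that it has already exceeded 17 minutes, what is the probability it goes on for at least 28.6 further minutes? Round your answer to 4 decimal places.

The rate is λ = 1/16 = 0.0625 per minute.
P(X > s+t | X > s) = e^(−λ(s+t))/e^(−λs) = e^(−λt), independent of s = 17.
P(X > 28.6) = e^(−1.7875) ≈ 0.1674.

0.1674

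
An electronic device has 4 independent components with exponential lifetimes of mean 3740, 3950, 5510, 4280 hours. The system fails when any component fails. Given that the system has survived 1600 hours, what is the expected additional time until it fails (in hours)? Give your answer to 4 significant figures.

First-failure rate Σλ = 1/3740 + 1/3950 + 1/5510 + 1/4280 = 0.000935677.
By memorylessness the expected residual is 1/Σλ = 1068.74 hours, regardless of the 1600 already elapsed.

1069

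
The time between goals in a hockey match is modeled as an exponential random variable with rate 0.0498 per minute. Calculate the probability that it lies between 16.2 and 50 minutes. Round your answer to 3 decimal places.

P(16.2 < X < 50) = e^(−λ·16.2) − e^(−λ·50) = 0.44630 − 0.08291 ≈ 0.363.

0.363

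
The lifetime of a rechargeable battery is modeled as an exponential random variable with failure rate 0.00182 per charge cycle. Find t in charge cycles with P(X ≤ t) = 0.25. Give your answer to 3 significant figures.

158

Set 1 − e^(−λt) = 0.25, so t = −ln(0.75)/λ = 0.28768/0.00182 ≈ 158.067 charge cycles.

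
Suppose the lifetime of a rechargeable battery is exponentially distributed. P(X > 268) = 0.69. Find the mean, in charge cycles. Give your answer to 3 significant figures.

722

e^(−λ·268) = 0.69 ⇒ λ = −ln(0.69)/268 = 0.00138457.
Mean = 1/λ = 722.248 charge cycles.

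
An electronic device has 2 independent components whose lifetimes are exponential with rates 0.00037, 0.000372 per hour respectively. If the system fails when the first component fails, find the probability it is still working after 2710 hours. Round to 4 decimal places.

0.1339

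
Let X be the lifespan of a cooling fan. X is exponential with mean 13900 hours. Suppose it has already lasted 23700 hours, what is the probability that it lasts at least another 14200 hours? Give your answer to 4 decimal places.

0.3600

The rate is λ = 1/13900 = 0.0000719424 per hour.
By the memoryless property, P(X > 23700+14200 | X > 23700) = P(X > 14200).
P(X > 14200) = e^(−1.0216) ≈ 0.3600.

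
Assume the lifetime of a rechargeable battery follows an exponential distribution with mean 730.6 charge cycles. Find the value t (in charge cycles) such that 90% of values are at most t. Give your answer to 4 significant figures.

1682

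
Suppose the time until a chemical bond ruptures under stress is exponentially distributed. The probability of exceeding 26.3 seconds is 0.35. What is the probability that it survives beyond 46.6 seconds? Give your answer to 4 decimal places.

0.1557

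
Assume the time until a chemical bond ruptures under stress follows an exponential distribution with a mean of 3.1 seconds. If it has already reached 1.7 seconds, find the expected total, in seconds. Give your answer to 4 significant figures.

4.800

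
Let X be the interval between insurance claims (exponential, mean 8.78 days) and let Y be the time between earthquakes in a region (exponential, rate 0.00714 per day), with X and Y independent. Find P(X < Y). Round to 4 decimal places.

0.9410

λ_1 = 1/8.78 = 0.113895, λ_2 = 0.00714.
For independent exponentials, P(X < Y) = λ_1/(λ_1+λ_2) = 0.113895/0.121035 ≈ 0.9410.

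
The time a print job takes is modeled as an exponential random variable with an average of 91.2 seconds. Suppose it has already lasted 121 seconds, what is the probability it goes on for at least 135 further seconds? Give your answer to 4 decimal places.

0.2276

The rate is λ = 1/91.2 = 0.0109649 per second.
P(X > s+t | X > s) = e^(−λ(s+t))/e^(−λs) = e^(−λt), independent of s = 121.
P(X > 135) = e^(−1.4803) ≈ 0.2276.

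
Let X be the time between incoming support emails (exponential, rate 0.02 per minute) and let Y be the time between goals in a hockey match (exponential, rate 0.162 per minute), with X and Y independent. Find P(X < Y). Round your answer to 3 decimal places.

λ_1 = 0.02, λ_2 = 0.162.
For independent exponentials, P(X < Y) = λ_1/(λ_1+λ_2) = 0.02/0.182 ≈ 0.110.

0.110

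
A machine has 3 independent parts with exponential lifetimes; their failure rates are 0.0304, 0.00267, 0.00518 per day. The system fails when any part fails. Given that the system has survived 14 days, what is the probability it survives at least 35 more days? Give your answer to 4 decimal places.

0.2622

Time to first failure ~ Exp(Σλ) with Σλ = 0.03825.
By memorylessness, P(T > 14+35 | T > 14) = P(T > 35) = e^(−0.03825·35) ≈ 0.2622.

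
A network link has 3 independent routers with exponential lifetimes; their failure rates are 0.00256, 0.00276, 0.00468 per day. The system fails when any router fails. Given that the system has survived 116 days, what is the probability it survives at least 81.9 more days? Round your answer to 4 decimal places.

0.4409

Time to first failure ~ Exp(Σλ) with Σλ = 0.01.
By memorylessness, P(T > 116+81.9 | T > 116) = P(T > 81.9) = e^(−0.01·81.9) ≈ 0.4409.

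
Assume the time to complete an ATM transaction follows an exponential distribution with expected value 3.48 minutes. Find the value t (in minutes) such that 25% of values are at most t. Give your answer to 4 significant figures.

1.001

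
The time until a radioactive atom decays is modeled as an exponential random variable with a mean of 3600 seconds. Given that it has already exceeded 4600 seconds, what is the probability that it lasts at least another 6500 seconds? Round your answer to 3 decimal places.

The rate is λ = 1/3600 = 0.000277778 per second.
P(X > s+t | X > s) = e^(−λ(s+t))/e^(−λs) = e^(−λt), independent of s = 4600.
P(X > 6500) = e^(−1.8056) ≈ 0.164.

0.164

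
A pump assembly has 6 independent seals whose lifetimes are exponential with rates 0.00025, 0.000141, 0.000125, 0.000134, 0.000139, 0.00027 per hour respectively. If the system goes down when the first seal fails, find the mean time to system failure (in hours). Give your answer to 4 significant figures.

944.3

The time to first failure is exponential with rate Σλ = 0.00025 + 0.000141 + 0.000125 + 0.000134 + 0.000139 + 0.00027 = 0.001059.
E[min] = 1/Σλ = 1/0.001059 = 944.287 hours.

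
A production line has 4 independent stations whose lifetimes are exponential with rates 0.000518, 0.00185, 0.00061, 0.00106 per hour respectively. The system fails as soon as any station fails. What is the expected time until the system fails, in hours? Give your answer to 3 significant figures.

248

The time to first failure is exponential with rate Σλ = 0.000518 + 0.00185 + 0.00061 + 0.00106 = 0.004038.
E[min] = 1/Σλ = 1/0.004038 = 247.647 hours.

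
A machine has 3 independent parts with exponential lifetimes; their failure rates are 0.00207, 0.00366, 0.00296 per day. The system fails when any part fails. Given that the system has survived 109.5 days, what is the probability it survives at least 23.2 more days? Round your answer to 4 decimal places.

Time to first failure ~ Exp(Σλ) with Σλ = 0.00869.
By memorylessness, P(T > 109.5+23.2 | T > 109.5) = P(T > 23.2) = e^(−0.00869·23.2) ≈ 0.8174.

0.8174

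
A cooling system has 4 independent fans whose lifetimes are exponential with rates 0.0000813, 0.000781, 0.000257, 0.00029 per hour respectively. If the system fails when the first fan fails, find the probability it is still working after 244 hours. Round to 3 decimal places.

0.709

The time to first failure is exponential with rate Σλ = 0.0000813 + 0.000781 + 0.000257 + 0.00029 = 0.0014093.
P(min > 244) = e^(−0.0014093·244) = e^(−0.34387) ≈ 0.709.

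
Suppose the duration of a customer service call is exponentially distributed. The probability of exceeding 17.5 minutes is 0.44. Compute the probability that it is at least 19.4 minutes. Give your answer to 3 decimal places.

0.402

e^(−λ·17.5) = 0.44 ⇒ λ = −ln(0.44)/17.5 = 0.0469132.
P(X > 19.4) = e^(−0.0469132·19.4) = e^(−0.91012) ≈ 0.402.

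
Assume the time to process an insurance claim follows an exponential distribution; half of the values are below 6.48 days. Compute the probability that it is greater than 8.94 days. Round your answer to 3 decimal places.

0.384

For an exponential, median = ln(2)/λ, so λ = ln 2 / 6.48 = 0.106967 per day.
P(X > 8.94) = e^(−λ·8.94) = e^(−0.95629) ≈ 0.384.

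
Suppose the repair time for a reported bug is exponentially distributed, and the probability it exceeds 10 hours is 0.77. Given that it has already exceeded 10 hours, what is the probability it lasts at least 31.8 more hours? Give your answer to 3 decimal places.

From e^(−λ·10) = 0.77, λ = −ln(0.77)/10 = 0.0261365.
Memoryless: P(X > 10+31.8 | X > 10) = P(X > 31.8) = e^(−0.0261365·31.8) ≈ 0.436.

0.436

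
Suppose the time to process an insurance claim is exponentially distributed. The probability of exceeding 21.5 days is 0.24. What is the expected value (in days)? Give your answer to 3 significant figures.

15.1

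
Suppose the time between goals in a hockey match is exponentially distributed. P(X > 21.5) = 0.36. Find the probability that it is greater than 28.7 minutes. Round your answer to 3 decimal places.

e^(−λ·21.5) = 0.36 ⇒ λ = −ln(0.36)/21.5 = 0.0475187.
P(X > 28.7) = e^(−0.0475187·28.7) = e^(−1.3638) ≈ 0.256.

0.256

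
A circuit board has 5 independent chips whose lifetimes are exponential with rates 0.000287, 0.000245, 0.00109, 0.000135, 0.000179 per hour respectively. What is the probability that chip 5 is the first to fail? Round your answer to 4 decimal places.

The time to first failure is exponential with rate Σλ = 0.000287 + 0.000245 + 0.00109 + 0.000135 + 0.000179 = 0.001936.
P(chip 5 first) = λ_5/Σλ = 0.000179/0.001936 ≈ 0.0925.

0.0925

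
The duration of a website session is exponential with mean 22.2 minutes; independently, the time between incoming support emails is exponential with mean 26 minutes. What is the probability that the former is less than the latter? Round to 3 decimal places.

λ_1 = 1/22.2 = 0.045045, λ_2 = 1/26 = 0.0384615.
For independent exponentials, P(the former < the latter) = λ_1/(λ_1+λ_2) = 0.045045/0.0835066 ≈ 0.539.

0.539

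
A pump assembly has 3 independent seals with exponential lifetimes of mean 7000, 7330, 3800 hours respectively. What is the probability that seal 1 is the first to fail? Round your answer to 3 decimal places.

Rates: λ_i = 1/mean_i → 0.000142857, 0.000136426, 0.000263158; Σλ = 0.000542441.
P(seal 1 first) = λ_1/Σλ = 0.000142857/0.000542441 ≈ 0.263.

0.263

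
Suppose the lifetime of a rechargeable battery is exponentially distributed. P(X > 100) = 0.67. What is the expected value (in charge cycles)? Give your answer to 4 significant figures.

249.7

e^(−λ·100) = 0.67 ⇒ λ = −ln(0.67)/100 = 0.00400478.
Mean = 1/λ = 249.702 charge cycles.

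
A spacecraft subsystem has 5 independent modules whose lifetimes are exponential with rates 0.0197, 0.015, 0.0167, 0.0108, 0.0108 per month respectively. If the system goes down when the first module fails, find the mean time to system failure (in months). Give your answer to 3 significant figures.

13.7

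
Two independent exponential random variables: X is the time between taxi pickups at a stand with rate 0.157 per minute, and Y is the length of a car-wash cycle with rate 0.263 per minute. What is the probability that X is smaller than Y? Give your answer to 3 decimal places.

0.374

λ_1 = 0.157, λ_2 = 0.263.
For independent exponentials, P(X < Y) = λ_1/(λ_1+λ_2) = 0.157/0.42 ≈ 0.374.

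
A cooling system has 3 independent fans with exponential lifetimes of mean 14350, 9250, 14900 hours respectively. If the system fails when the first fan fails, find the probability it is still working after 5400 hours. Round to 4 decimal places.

The first failure time is exponential with rate Σλ_i = 1/14350 + 1/9250 + 1/14900 = 0.000244909 per hour.
P(min > 5400) = e^(−0.000244909·5400) = e^(−1.3225) ≈ 0.2665.

0.2665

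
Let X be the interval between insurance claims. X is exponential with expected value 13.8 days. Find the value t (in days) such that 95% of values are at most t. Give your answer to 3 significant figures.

The rate is λ = 1/13.8 = 0.0724638 per day.
Set 1 − e^(−λt) = 0.95, so t = −ln(0.05)/λ = 2.9957/0.0724638 ≈ 41.3411 days.

41.3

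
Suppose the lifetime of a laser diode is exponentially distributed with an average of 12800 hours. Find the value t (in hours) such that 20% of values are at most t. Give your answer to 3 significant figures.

The rate is λ = 1/12800 = 0.000078125 per hour.
Set 1 − e^(−λt) = 0.2, so t = −ln(0.8)/λ = 0.22314/0.000078125 ≈ 2856.24 hours.

2860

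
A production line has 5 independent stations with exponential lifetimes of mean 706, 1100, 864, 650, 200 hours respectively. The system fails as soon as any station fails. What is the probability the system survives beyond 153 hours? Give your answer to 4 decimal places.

The first failure time is exponential with rate Σλ_i = 1/706 + 1/1100 + 1/864 + 1/650 + 1/200 = 0.0100214 per hour.
P(min > 153) = e^(−0.0100214·153) = e^(−1.5333) ≈ 0.2158.

0.2158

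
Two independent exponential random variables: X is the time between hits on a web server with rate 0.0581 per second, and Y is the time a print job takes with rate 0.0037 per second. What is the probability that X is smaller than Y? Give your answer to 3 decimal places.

0.940

λ_1 = 0.0581, λ_2 = 0.0037.
For independent exponentials, P(X < Y) = λ_1/(λ_1+λ_2) = 0.0581/0.0618 ≈ 0.940.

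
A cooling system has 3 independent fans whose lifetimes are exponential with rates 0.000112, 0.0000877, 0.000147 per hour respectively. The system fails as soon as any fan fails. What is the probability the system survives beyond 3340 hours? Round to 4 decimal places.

The time to first failure is exponential with rate Σλ = 0.000112 + 0.0000877 + 0.000147 = 0.0003467.
P(min > 3340) = e^(−0.0003467·3340) = e^(−1.158) ≈ 0.3141.

0.3141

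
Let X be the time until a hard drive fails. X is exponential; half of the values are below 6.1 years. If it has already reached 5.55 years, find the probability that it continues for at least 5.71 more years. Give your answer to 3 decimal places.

0.523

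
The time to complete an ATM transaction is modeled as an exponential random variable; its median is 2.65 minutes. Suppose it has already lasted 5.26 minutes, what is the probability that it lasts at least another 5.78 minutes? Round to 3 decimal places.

For an exponential, median = ln(2)/λ, so λ = ln 2 / 2.65 = 0.261565 per minute.
P(X > s+t | X > s) = e^(−λ(s+t))/e^(−λs) = e^(−λt), independent of s = 5.26.
P(X > 5.78) = e^(−1.5118) ≈ 0.221.

0.221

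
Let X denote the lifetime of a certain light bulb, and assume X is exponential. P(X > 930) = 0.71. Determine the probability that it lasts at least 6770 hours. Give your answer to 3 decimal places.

e^(−λ·930) = 0.71 ⇒ λ = −ln(0.71)/930 = 0.000368269.
P(X > 6770) = e^(−0.000368269·6770) = e^(−2.4932) ≈ 0.083.

0.083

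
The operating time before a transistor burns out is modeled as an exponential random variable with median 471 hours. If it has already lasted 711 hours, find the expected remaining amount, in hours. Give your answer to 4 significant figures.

679.5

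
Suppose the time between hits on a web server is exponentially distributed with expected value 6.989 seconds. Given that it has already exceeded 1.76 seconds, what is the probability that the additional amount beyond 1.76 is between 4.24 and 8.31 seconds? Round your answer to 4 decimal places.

0.2406

The rate is λ = 1/6.989 = 0.143082 per second.
Memoryless: the residual past 1.76 is again Exp(λ).
P(4.24 < residual < 8.31) = e^(−λ·4.24) − e^(−λ·8.31) = 0.54516 − 0.30452 ≈ 0.2406.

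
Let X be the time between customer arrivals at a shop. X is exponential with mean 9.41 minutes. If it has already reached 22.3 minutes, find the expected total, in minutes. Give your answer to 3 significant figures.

The rate is λ = 1/9.41 = 0.10627 per minute.
By memorylessness, E[X | X > 22.3] = 22.3 + 1/λ = 22.3 + 9.41 = 31.71 minutes.

31.7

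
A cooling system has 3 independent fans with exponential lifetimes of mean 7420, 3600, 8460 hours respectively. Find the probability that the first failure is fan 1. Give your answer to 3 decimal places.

Rates: λ_i = 1/mean_i → 0.000134771, 0.000277778, 0.000118203; Σλ = 0.000530752.
P(fan 1 first) = λ_1/Σλ = 0.000134771/0.000530752 ≈ 0.254.

0.254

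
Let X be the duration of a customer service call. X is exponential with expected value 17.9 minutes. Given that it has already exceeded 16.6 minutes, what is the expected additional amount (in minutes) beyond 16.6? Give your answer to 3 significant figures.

17.9

The rate is λ = 1/17.9 = 0.0558659 per minute.
By memorylessness, the remaining amount past any threshold is again Exp(λ) with mean 1/λ = 17.9 minutes.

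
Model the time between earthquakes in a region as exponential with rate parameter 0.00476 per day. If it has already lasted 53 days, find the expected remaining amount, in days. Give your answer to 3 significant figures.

210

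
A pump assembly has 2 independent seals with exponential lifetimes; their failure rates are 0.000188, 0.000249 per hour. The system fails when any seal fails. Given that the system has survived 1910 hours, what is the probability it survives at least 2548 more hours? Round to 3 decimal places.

Time to first failure ~ Exp(Σλ) with Σλ = 0.000437.
By memorylessness, P(T > 1910+2548 | T > 1910) = P(T > 2548) = e^(−0.000437·2548) ≈ 0.328.

0.328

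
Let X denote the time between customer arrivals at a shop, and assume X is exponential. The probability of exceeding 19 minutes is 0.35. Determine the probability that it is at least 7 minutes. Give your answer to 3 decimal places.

0.679

e^(−λ·19) = 0.35 ⇒ λ = −ln(0.35)/19 = 0.0552538.
P(X > 7) = e^(−0.0552538·7) = e^(−0.38678) ≈ 0.679.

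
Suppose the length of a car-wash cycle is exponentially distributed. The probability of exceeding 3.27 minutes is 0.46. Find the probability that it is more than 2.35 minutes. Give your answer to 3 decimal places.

0.572

e^(−λ·3.27) = 0.46 ⇒ λ = −ln(0.46)/3.27 = 0.237471.
P(X > 2.35) = e^(−0.237471·2.35) = e^(−0.55806) ≈ 0.572.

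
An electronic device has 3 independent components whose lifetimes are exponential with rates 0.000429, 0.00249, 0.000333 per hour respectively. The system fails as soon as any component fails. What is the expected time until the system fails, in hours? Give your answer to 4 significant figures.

307.5

The time to first failure is exponential with rate Σλ = 0.000429 + 0.00249 + 0.000333 = 0.003252.
E[min] = 1/Σλ = 1/0.003252 = 307.503 hours.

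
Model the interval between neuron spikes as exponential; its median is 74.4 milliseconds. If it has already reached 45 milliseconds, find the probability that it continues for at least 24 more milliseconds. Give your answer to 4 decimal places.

For an exponential, median = ln(2)/λ, so λ = ln 2 / 74.4 = 0.00931649 per millisecond.
By the memoryless property, P(X > 45+24 | X > 45) = P(X > 24).
P(X > 24) = e^(−0.2236) ≈ 0.7996.

0.7996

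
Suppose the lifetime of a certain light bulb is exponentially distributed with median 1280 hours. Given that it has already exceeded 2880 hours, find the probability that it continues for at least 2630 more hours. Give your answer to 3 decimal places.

0.241

For an exponential, median = ln(2)/λ, so λ = ln 2 / 1280 = 0.000541521 per hour.
By the memoryless property, P(X > 2880+2630 | X > 2880) = P(X > 2630).
P(X > 2630) = e^(−1.4242) ≈ 0.241.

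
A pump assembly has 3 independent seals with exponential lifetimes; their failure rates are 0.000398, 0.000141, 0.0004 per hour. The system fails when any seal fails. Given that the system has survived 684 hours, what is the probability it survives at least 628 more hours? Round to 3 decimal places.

0.554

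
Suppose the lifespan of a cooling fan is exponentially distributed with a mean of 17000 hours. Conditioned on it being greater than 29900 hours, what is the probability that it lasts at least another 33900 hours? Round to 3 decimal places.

0.136

The rate is λ = 1/17000 = 0.0000588235 per hour.
By the memoryless property, P(X > 29900+33900 | X > 29900) = P(X > 33900).
P(X > 33900) = e^(−1.9941) ≈ 0.136.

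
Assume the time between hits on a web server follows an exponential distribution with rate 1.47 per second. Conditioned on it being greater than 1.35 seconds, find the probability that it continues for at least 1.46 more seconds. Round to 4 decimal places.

The exponential is memoryless, so the remaining time is again Exp(λ): the condition X > 1.35 is irrelevant.
P(X > 1.46) = e^(−2.1462) ≈ 0.1169.

0.1169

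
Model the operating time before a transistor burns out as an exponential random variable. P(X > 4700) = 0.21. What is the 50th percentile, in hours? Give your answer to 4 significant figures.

2087

e^(−λ·4700) = 0.21 ⇒ λ = −ln(0.21)/4700 = 0.000332053.
50th percentile: 1 − e^(−λt) = 0.5, t = −ln(0.5)/λ = 2087.46 hours.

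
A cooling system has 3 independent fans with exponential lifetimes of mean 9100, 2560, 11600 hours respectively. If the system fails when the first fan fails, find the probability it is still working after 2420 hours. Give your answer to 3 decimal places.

The first failure time is exponential with rate Σλ_i = 1/9100 + 1/2560 + 1/11600 = 0.000586722 per hour.
P(min > 2420) = e^(−0.000586722·2420) = e^(−1.4199) ≈ 0.242.

0.242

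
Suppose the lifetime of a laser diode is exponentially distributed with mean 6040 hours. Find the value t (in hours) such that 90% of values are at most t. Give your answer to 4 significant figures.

The rate is λ = 1/6040 = 0.000165563 per hour.
Set 1 − e^(−λt) = 0.9, so t = −ln(0.1)/λ = 2.3026/0.000165563 ≈ 13907.6 hours.

13910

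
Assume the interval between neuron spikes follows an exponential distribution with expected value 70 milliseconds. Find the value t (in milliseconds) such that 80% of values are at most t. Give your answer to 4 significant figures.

The rate is λ = 1/70 = 0.0142857 per millisecond.
Set 1 − e^(−λt) = 0.8, so t = −ln(0.2)/λ = 1.6094/0.0142857 ≈ 112.661 milliseconds.

112.7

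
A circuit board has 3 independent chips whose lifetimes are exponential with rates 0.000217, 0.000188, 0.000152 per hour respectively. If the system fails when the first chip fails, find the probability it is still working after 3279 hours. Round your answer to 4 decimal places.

The time to first failure is exponential with rate Σλ = 0.000217 + 0.000188 + 0.000152 = 0.000557.
P(min > 3279) = e^(−0.000557·3279) = e^(−1.8264) ≈ 0.1610.

0.1610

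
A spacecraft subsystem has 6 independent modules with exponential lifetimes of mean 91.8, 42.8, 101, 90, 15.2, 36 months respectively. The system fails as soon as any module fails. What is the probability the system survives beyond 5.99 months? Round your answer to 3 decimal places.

0.410

The first failure time is exponential with rate Σλ_i = 1/91.8 + 1/42.8 + 1/101 + 1/90 + 1/15.2 + 1/36 = 0.148837 per month.
P(min > 5.99) = e^(−0.148837·5.99) = e^(−0.89153) ≈ 0.410.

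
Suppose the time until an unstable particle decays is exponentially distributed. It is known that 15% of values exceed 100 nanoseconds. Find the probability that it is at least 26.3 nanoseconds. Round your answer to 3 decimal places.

0.607

e^(−λ·100) = 0.15 ⇒ λ = −ln(0.15)/100 = 0.0189712.
P(X > 26.3) = e^(−0.0189712·26.3) = e^(−0.49894) ≈ 0.607.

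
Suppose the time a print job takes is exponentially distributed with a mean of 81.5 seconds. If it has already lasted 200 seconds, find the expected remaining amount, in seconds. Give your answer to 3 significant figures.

81.5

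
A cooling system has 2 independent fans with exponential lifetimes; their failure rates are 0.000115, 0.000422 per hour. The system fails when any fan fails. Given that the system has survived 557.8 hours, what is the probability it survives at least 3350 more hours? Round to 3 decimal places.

0.165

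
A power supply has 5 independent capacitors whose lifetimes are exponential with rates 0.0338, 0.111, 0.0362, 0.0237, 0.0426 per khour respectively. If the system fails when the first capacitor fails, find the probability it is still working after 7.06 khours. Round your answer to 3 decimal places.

0.174

The time to first failure is exponential with rate Σλ = 0.0338 + 0.111 + 0.0362 + 0.0237 + 0.0426 = 0.2473.
P(min > 7.06) = e^(−0.2473·7.06) = e^(−1.7459) ≈ 0.174.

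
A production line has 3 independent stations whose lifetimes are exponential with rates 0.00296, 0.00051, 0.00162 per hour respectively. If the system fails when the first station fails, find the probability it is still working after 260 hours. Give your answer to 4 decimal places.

The time to first failure is exponential with rate Σλ = 0.00296 + 0.00051 + 0.00162 = 0.00509.
P(min > 260) = e^(−0.00509·260) = e^(−1.3234) ≈ 0.2662.

0.2662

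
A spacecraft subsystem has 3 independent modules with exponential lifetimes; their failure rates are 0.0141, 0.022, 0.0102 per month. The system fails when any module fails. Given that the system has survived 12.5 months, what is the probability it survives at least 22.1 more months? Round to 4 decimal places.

0.3594

Time to first failure ~ Exp(Σλ) with Σλ = 0.0463.
By memorylessness, P(T > 12.5+22.1 | T > 12.5) = P(T > 22.1) = e^(−0.0463·22.1) ≈ 0.3594.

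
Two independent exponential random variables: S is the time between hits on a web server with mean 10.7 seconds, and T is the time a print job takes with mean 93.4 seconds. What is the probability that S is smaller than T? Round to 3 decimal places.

λ_1 = 1/10.7 = 0.0934579, λ_2 = 1/93.4 = 0.0107066.
For independent exponentials, P(S < T) = λ_1/(λ_1+λ_2) = 0.0934579/0.104165 ≈ 0.897.

0.897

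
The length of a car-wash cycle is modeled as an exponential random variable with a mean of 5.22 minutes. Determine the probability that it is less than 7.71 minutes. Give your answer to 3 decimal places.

0.772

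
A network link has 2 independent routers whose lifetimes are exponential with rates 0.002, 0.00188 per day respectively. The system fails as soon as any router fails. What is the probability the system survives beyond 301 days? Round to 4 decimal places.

The time to first failure is exponential with rate Σλ = 0.002 + 0.00188 = 0.00388.
P(min > 301) = e^(−0.00388·301) = e^(−1.1679) ≈ 0.3110.

0.3110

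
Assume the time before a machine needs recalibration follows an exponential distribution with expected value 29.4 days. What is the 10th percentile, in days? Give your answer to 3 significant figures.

3.10

The rate is λ = 1/29.4 = 0.0340136 per day.
Set 1 − e^(−λt) = 0.1, so t = −ln(0.9)/λ = 0.10536/0.0340136 ≈ 3.0976 days.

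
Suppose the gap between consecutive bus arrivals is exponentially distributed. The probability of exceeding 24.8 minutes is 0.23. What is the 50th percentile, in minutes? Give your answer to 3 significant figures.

e^(−λ·24.8) = 0.23 ⇒ λ = −ln(0.23)/24.8 = 0.0592611.
50th percentile: 1 − e^(−λt) = 0.5, t = −ln(0.5)/λ = 11.6965 minutes.

11.7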